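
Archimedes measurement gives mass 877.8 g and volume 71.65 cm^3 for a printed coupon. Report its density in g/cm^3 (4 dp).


rho = 877.8 / 71.65 = 12.2512 g/cm^3


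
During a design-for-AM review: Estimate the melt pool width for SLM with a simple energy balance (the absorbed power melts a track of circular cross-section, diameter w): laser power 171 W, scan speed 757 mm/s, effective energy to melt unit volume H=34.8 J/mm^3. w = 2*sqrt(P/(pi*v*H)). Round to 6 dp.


w = 2*sqrt(171/(pi*757*34.8)) = 0.090911 mm


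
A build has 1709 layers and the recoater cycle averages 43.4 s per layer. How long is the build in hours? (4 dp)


t = 1709 * 43.4 / 3600 = 20.6029 hrs


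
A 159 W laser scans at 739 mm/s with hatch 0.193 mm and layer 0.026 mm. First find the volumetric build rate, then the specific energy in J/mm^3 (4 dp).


Build rate = 739 * 0.193 * 0.026 = 3.708302 mm^3/s
SE = 159 / 3.708302 = 42.8768 J/mm^3


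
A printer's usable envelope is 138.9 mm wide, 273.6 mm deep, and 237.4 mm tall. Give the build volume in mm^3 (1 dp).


V = 138.9 * 273.6 * 237.4 = 9021921.7 mm^3


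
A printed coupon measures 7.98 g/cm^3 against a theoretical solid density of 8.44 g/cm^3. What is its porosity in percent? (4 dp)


Porosity = (1-7.98/8.44)*100 = 5.4502 %


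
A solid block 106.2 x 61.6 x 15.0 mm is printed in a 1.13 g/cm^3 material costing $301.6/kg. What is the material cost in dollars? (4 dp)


V = 106.2 * 61.6 * 15.0 = 98128.8 mm^3 = 98.1288 cm^3
Mass = 98.1288 * 1.13 / 1000 = 0.11088554 kg
Cost = 0.11088554 * 301.6 = 33.4431 $


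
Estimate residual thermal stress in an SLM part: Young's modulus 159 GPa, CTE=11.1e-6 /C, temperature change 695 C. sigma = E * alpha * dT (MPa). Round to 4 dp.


sigma = 159*1000 * 11.1e-6 * 695 = 1226.6055 MPa


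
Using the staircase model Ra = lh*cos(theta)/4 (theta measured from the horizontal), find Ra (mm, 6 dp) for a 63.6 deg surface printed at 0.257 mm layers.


Ra = 0.257 * cos(63.6) / 4 = 0.028568 mm


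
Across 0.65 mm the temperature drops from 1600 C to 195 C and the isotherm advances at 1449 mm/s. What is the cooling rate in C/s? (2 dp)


G = (1600-195)/0.65 = 2161.53846154 C/mm
CR = 2161.53846154 * 1449 = 3132069.23 C/s


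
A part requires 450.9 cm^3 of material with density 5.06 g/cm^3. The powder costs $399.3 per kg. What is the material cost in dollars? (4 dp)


Mass = 450.9*5.06/1000 = 2.281554 kg
Cost = 2.281554 * 399.3 = 911.0245 $


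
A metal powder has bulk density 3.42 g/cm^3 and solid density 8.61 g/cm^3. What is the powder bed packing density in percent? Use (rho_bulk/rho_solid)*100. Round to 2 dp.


Packing = (3.42/8.61)*100 = 39.72 %


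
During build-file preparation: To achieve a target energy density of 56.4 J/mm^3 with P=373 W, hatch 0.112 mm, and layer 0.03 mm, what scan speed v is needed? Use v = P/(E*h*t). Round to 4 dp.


v = 373 / (56.4*0.112*0.03) = 1968.2962 mm/s


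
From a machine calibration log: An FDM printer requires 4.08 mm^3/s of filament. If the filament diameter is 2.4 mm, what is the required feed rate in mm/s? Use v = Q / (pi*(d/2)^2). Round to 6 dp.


A = pi*(2.4/2)^2 = 4.523893
v = 4.08 / 4.523893 = 0.901878 mm/s


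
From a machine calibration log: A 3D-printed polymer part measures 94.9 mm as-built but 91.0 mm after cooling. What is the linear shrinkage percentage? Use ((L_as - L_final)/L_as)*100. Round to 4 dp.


Shrinkage = ((94.9-91.0)/94.9)*100 = 4.1096 %


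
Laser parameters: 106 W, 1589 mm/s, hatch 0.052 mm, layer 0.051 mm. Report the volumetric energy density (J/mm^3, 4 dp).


E = 106 / (1589*0.052*0.051) = 25.1541 J/mm^3


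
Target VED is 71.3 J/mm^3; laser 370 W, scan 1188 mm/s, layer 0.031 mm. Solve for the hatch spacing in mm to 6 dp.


h = 370 / (71.3*1188*0.031) = 0.140907 mm


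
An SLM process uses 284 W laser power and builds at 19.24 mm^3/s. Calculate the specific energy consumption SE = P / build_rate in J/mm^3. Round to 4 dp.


SE = 284 / 19.24 = 14.7609 J/mm^3


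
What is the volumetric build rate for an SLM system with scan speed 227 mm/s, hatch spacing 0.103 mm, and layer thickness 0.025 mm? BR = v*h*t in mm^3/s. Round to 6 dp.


Rate = 227 * 0.103 * 0.025 = 0.584525 mm^3/s


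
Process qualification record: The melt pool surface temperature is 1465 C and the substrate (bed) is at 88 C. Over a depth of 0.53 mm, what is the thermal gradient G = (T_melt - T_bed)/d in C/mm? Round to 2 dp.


G = (1465-88)/0.53 = 2598.11 C/mm


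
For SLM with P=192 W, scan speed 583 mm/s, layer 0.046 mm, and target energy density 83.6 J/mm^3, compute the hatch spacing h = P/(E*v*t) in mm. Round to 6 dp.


h = 192 / (83.6*583*0.046) = 0.085638 mm


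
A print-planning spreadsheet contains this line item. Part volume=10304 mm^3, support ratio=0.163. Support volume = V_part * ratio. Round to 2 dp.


V_support = 10304 * 0.163 = 1679.55 mm^3


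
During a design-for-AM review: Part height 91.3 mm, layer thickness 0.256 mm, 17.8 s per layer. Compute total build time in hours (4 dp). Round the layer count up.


Layers = ceil(91.3/0.256) = 357
t = 357 * 17.8 / 3600 = 1.7652 hrs


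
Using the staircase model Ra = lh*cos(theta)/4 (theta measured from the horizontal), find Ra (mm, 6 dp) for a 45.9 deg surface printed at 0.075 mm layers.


Ra = 0.075 * cos(45.9) / 4 = 0.013048 mm


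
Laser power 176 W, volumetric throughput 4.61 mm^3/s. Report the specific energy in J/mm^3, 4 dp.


SE = 176 / 4.61 = 38.1779 J/mm^3


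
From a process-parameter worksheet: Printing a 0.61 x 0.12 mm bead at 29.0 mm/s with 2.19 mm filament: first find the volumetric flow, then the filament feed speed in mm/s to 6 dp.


Q = 0.61 * 0.12 * 29.0 = 2.1228 mm^3/s
A_fil = pi*(2.19/2)^2 = 3.76684813 mm^2
v_feed = 2.1228 / 3.76684813 = 0.563548 mm/s


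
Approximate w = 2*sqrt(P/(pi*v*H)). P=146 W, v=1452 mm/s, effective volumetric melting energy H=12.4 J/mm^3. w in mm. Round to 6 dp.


w = 2*sqrt(146/(pi*1452*12.4)) = 0.10161 mm


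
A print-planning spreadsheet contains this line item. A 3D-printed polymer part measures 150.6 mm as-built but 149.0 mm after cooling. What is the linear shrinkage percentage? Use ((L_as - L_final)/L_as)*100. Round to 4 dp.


Shrinkage = ((150.6-149.0)/150.6)*100 = 1.0624 %


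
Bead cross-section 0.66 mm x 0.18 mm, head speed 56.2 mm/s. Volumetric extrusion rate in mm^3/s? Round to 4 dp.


Rate = 0.66 * 0.18 * 56.2 = 6.6766 mm^3/s


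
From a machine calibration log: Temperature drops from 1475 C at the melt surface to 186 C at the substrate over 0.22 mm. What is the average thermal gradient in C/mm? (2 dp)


G = (1475-186)/0.22 = 5859.09 C/mm


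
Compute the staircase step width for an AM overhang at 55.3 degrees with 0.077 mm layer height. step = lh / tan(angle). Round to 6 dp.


step = 0.077 / tan(55.3) = 0.053317 mm


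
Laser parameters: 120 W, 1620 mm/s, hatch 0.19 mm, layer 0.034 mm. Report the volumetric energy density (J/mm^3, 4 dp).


E = 120 / (1620*0.19*0.034) = 11.4666 J/mm^3


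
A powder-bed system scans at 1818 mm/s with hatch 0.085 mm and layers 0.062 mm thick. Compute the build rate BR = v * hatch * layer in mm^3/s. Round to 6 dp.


Rate = 1818 * 0.085 * 0.062 = 9.58086 mm^3/s


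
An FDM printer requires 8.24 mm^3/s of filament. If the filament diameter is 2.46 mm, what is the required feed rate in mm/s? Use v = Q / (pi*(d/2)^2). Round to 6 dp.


A = pi*(2.46/2)^2 = 4.752916
v = 8.24 / 4.752916 = 1.733673 mm/s


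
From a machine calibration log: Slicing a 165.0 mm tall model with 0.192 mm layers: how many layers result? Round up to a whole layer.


Layers = ceil(165.0/0.192) = 860


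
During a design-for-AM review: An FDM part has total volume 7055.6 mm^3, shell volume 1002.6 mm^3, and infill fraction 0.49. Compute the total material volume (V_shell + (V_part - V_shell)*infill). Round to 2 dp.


V_infill = (7055.6 - 1002.6) * 0.49 = 2965.97
V_total = 1002.6 + 2965.97 = 3968.57 mm^3


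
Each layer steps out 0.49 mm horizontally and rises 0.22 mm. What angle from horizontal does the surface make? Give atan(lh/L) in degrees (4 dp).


angle = atan(0.22/0.49) = 24.1791 degrees


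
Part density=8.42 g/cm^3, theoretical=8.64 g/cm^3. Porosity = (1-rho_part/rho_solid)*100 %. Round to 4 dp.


Porosity = (1-8.42/8.64)*100 = 2.5463 %


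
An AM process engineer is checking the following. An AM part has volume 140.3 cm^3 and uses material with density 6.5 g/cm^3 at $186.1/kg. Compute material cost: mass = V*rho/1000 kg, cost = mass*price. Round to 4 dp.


Mass = 140.3*6.5/1000 = 0.91195 kg
Cost = 0.91195 * 186.1 = 169.7139 $


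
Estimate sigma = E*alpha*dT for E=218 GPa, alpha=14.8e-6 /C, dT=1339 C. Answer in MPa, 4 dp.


sigma = 218*1000 * 14.8e-6 * 1339 = 4320.1496 MPa


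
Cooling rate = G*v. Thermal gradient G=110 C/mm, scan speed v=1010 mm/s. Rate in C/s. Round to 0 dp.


CR = 110 * 1010 = 111100 C/s


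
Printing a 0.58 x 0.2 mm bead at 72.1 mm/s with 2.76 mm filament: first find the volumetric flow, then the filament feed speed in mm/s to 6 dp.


Q = 0.58 * 0.2 * 72.1 = 8.3636 mm^3/s
A_fil = pi*(2.76/2)^2 = 5.98284905 mm^2
v_feed = 8.3636 / 5.98284905 = 1.397929 mm/s


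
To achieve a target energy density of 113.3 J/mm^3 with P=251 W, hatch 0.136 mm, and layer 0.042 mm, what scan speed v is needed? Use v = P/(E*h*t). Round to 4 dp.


v = 251 / (113.3*0.136*0.042) = 387.8427 mm/s


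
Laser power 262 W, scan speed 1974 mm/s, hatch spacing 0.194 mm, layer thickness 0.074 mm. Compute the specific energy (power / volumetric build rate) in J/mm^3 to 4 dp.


Build rate = 1974 * 0.194 * 0.074 = 28.338744 mm^3/s
SE = 262 / 28.338744 = 9.2453 J/mm^3


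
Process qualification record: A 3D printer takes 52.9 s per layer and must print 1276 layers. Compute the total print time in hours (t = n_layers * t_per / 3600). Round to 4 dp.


t = 1276 * 52.9 / 3600 = 18.7501 hrs


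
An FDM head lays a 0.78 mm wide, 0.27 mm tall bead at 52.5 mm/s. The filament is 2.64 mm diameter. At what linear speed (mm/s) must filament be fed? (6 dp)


Q = 0.78 * 0.27 * 52.5 = 11.0565 mm^3/s
A_fil = pi*(2.64/2)^2 = 5.47391104 mm^2
v_feed = 11.0565 / 5.47391104 = 2.019854 mm/s


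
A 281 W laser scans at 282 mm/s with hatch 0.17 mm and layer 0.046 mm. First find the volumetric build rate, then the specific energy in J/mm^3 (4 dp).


Build rate = 282 * 0.17 * 0.046 = 2.20524 mm^3/s
SE = 281 / 2.20524 = 127.4238 J/mm^3


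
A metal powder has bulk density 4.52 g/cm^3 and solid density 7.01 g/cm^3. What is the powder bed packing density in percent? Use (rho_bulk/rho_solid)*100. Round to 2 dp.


Packing = (4.52/7.01)*100 = 64.48 %


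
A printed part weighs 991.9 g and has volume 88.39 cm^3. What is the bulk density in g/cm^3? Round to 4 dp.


rho = 991.9 / 88.39 = 11.2219 g/cm^3


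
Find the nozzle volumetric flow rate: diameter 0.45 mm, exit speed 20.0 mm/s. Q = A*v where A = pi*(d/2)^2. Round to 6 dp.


A = pi*(0.45/2)^2 = 0.15904313 mm^2
Q = 0.15904313 * 20.0 = 3.180863 mm^3/s


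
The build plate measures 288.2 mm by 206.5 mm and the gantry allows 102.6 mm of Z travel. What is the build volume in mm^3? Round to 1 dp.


V = 288.2 * 206.5 * 102.6 = 6106064.6 mm^3


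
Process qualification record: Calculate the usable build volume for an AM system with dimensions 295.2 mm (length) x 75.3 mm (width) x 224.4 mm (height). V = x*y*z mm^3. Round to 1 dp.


V = 295.2 * 75.3 * 224.4 = 4988088.9 mm^3


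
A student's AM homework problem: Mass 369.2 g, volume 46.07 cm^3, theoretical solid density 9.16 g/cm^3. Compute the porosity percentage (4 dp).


rho_part = 369.2 / 46.07 = 8.0138919 g/cm^3
Porosity = (1 - 8.0138919/9.16)*100 = 12.5121 %


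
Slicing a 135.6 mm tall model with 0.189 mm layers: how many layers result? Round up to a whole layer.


Layers = ceil(135.6/0.189) = 718


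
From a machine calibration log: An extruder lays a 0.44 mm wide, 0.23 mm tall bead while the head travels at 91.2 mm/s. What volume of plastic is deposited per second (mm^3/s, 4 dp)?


Rate = 0.44 * 0.23 * 91.2 = 9.2294 mm^3/s


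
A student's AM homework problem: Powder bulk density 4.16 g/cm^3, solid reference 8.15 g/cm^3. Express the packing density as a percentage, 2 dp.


Packing = (4.16/8.15)*100 = 51.04 %


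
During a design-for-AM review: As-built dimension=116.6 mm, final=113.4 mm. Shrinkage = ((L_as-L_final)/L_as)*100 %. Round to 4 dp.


Shrinkage = ((116.6-113.4)/116.6)*100 = 2.7444 %


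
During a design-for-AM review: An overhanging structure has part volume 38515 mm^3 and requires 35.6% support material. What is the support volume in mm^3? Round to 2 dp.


V_support = 38515 * 0.356 = 13711.34 mm^3


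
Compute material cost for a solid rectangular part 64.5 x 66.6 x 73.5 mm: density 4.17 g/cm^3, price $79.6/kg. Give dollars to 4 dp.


V = 64.5 * 66.6 * 73.5 = 315733.95 mm^3 = 315.73395 cm^3
Mass = 315.73395 * 4.17 / 1000 = 1.31661057 kg
Cost = 1.31661057 * 79.6 = 104.8022 $


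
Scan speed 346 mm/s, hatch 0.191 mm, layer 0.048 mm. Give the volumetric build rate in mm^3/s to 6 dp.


Rate = 346 * 0.191 * 0.048 = 3.172128 mm^3/s


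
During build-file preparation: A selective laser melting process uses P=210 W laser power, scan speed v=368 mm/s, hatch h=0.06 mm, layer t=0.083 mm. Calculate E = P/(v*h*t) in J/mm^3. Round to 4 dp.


E = 210 / (368*0.06*0.083) = 114.5888 J/mm^3


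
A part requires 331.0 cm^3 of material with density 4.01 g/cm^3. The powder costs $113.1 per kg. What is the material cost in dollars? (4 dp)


Mass = 331.0*4.01/1000 = 1.32731 kg
Cost = 1.32731 * 113.1 = 150.1188 $


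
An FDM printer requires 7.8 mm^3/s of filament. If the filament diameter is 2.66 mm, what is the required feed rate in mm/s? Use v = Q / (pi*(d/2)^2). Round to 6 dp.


A = pi*(2.66/2)^2 = 5.557163
v = 7.8 / 5.557163 = 1.403594 mm/s


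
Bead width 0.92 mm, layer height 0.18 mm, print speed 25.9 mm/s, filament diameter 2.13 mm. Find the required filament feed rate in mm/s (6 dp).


Q = 0.92 * 0.18 * 25.9 = 4.28904 mm^3/s
A_fil = pi*(2.13/2)^2 = 3.56327293 mm^2
v_feed = 4.28904 / 3.56327293 = 1.20368 mm/s


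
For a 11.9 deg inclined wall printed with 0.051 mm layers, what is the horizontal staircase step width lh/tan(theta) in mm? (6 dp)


step = 0.051 / tan(11.9) = 0.242012 mm


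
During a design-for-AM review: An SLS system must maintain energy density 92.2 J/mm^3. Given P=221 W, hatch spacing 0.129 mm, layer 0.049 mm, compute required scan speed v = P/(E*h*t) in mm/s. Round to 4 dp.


v = 221 / (92.2*0.129*0.049) = 379.2063 mm/s


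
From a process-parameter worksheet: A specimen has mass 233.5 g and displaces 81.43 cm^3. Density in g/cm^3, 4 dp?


rho = 233.5 / 81.43 = 2.8675 g/cm^3


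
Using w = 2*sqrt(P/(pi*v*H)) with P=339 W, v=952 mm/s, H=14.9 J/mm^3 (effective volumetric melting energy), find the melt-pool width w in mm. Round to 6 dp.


w = 2*sqrt(339/(pi*952*14.9)) = 0.174439 mm


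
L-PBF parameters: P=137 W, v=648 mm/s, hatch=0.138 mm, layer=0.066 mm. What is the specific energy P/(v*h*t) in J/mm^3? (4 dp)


Build rate = 648 * 0.138 * 0.066 = 5.901984 mm^3/s
SE = 137 / 5.901984 = 23.2125 J/mm^3


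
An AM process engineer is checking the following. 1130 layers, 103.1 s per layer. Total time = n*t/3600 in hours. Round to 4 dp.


t = 1130 * 103.1 / 3600 = 32.3619 hrs


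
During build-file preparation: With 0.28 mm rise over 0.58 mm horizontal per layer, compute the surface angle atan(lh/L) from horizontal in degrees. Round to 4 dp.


angle = atan(0.28/0.58) = 25.7693 degrees


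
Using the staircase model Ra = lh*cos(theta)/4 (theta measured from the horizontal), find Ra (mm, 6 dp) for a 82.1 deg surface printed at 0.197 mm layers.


Ra = 0.197 * cos(82.1) / 4 = 0.006769 mm


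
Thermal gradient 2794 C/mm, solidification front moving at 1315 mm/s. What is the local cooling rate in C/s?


CR = 2794 * 1315 = 3674110 C/s


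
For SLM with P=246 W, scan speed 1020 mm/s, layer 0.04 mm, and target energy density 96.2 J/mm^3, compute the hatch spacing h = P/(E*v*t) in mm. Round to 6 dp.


h = 246 / (96.2*1020*0.04) = 0.062676 mm


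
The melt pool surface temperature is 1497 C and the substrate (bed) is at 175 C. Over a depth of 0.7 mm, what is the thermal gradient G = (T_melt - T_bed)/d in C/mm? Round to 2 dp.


G = (1497-175)/0.7 = 1888.57 C/mm


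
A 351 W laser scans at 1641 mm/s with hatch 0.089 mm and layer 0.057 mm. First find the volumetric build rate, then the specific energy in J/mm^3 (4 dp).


Build rate = 1641 * 0.089 * 0.057 = 8.324793 mm^3/s
SE = 351 / 8.324793 = 42.1632 J/mm^3


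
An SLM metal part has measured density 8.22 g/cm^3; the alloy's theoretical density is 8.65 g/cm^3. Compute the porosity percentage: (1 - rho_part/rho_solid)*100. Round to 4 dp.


Porosity = (1-8.22/8.65)*100 = 4.9711 %


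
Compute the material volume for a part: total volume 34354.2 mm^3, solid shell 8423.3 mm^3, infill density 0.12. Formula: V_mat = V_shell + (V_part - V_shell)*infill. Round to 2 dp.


V_infill = (34354.2 - 8423.3) * 0.12 = 3111.71
V_total = 8423.3 + 3111.71 = 11535.01 mm^3


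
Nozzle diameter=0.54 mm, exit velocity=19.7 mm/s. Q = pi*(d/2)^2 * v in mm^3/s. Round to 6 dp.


A = pi*(0.54/2)^2 = 0.2290221 mm^2
Q = 0.2290221 * 19.7 = 4.511735 mm^3/s


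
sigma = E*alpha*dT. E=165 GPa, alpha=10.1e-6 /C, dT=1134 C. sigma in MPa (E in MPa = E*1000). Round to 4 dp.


sigma = 165*1000 * 10.1e-6 * 1134 = 1889.811 MPa


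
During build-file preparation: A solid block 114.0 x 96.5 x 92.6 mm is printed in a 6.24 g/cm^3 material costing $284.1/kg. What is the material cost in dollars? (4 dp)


V = 114.0 * 96.5 * 92.6 = 1018692.6 mm^3 = 1018.6926 cm^3
Mass = 1018.6926 * 6.24 / 1000 = 6.35664182 kg
Cost = 6.35664182 * 284.1 = 1805.9219 $


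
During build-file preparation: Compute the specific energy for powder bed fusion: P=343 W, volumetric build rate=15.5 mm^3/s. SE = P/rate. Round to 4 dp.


SE = 343 / 15.5 = 22.129 J/mm^3


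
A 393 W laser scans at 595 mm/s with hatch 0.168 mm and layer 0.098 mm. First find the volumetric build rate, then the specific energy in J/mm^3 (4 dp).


Build rate = 595 * 0.168 * 0.098 = 9.79608 mm^3/s
SE = 393 / 9.79608 = 40.1181 J/mm^3


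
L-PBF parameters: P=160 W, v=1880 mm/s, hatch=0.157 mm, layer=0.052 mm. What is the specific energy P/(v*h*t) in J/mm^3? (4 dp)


Build rate = 1880 * 0.157 * 0.052 = 15.34832 mm^3/s
SE = 160 / 15.34832 = 10.4246 J/mm^3


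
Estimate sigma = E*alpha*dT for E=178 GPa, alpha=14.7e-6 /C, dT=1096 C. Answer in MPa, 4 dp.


sigma = 178*1000 * 14.7e-6 * 1096 = 2867.7936 MPa


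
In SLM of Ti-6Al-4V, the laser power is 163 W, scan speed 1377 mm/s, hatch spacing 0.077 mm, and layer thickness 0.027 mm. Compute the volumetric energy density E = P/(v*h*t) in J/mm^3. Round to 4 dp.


E = 163 / (1377*0.077*0.027) = 56.9376 J/mm^3


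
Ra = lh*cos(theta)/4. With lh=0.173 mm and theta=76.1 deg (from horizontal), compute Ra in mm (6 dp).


Ra = 0.173 * cos(76.1) / 4 = 0.01039 mm


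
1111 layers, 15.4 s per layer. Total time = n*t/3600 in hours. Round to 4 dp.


t = 1111 * 15.4 / 3600 = 4.7526 hrs


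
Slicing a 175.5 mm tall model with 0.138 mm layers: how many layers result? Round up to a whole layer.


Layers = ceil(175.5/0.138) = 1272


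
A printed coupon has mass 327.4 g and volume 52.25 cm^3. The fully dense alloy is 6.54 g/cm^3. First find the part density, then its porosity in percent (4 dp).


rho_part = 327.4 / 52.25 = 6.26602871 g/cm^3
Porosity = (1 - 6.26602871/6.54)*100 = 4.1892 %


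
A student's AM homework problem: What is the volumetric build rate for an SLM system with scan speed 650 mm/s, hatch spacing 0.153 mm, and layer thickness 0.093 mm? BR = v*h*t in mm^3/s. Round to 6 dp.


Rate = 650 * 0.153 * 0.093 = 9.24885 mm^3/s


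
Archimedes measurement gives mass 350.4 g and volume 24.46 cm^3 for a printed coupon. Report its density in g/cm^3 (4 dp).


rho = 350.4 / 24.46 = 14.3254 g/cm^3


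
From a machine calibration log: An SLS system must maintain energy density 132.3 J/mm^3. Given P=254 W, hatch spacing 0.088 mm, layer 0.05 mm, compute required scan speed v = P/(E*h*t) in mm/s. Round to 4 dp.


v = 254 / (132.3*0.088*0.05) = 436.3362 mm/s


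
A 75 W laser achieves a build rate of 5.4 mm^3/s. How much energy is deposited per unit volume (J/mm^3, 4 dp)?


SE = 75 / 5.4 = 13.8889 J/mm^3


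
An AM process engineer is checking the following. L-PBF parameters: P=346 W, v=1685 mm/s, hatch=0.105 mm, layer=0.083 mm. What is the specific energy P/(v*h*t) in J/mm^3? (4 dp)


Build rate = 1685 * 0.105 * 0.083 = 14.684775 mm^3/s
SE = 346 / 14.684775 = 23.5618 J/mm^3


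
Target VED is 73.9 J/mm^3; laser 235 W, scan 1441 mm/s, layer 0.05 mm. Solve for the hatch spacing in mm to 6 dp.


h = 235 / (73.9*1441*0.05) = 0.044136 mm


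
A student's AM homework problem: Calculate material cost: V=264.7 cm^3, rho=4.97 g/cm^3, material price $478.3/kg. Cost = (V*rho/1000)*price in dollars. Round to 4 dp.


Mass = 264.7*4.97/1000 = 1.315559 kg
Cost = 1.315559 * 478.3 = 629.2319 $


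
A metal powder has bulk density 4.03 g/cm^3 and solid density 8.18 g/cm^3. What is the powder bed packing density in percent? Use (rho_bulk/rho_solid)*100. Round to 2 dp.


Packing = (4.03/8.18)*100 = 49.27 %


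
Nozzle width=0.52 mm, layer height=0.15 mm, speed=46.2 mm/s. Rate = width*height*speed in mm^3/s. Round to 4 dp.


Rate = 0.52 * 0.15 * 46.2 = 3.6036 mm^3/s


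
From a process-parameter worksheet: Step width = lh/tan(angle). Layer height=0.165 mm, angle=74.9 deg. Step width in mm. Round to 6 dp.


step = 0.165 / tan(74.9) = 0.04452 mm


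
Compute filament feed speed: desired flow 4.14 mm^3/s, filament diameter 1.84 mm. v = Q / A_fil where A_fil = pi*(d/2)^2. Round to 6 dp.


A = pi*(1.84/2)^2 = 2.659044
v = 4.14 / 2.659044 = 1.556951 mm/s


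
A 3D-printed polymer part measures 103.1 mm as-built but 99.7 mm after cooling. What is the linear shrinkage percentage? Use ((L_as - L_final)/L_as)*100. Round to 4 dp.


Shrinkage = ((103.1-99.7)/103.1)*100 = 3.2978 %


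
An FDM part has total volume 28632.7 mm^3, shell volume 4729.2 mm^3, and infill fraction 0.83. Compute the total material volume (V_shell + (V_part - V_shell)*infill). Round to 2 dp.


V_infill = (28632.7 - 4729.2) * 0.83 = 19839.91
V_total = 4729.2 + 19839.91 = 24569.11 mm^3


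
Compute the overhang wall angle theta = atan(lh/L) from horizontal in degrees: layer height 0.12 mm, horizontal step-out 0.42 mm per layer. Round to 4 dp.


angle = atan(0.12/0.42) = 15.9454 degrees


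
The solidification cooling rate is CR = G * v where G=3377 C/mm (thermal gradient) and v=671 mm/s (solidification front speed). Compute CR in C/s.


CR = 3377 * 671 = 2265967 C/s


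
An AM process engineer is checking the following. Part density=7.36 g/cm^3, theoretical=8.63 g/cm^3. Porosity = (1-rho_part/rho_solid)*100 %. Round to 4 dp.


Porosity = (1-7.36/8.63)*100 = 14.7161 %


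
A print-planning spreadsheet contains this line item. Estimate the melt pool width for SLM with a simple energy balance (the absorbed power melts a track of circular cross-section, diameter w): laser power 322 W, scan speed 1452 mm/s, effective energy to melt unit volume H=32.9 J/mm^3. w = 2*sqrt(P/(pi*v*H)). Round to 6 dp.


w = 2*sqrt(322/(pi*1452*32.9)) = 0.092641 mm


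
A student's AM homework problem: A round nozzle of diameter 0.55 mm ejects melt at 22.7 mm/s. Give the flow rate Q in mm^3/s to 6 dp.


A = pi*(0.55/2)^2 = 0.23758294 mm^2
Q = 0.23758294 * 22.7 = 5.393133 mm^3/s


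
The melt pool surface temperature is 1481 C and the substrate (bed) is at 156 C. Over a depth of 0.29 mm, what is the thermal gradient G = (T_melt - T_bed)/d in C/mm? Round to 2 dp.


G = (1481-156)/0.29 = 4568.97 C/mm


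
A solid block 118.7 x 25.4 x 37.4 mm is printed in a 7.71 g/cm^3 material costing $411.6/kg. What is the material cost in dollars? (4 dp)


V = 118.7 * 25.4 * 37.4 = 112760.252 mm^3 = 112.760252 cm^3
Mass = 112.760252 * 7.71 / 1000 = 0.86938154 kg
Cost = 0.86938154 * 411.6 = 357.8374 $


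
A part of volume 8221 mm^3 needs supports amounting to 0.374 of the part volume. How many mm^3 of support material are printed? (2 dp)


V_support = 8221 * 0.374 = 3074.65 mm^3


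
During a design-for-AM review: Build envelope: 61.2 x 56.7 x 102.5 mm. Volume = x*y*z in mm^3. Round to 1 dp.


V = 61.2 * 56.7 * 102.5 = 355679.1 mm^3


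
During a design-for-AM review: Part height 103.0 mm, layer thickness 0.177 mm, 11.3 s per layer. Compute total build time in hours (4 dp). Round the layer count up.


Layers = ceil(103.0/0.177) = 582
t = 582 * 11.3 / 3600 = 1.8268 hrs


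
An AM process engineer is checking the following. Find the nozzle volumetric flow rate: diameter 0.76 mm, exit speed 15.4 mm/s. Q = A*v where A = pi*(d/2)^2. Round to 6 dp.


A = pi*(0.76/2)^2 = 0.45364598 mm^2
Q = 0.45364598 * 15.4 = 6.986148 mm^3/s


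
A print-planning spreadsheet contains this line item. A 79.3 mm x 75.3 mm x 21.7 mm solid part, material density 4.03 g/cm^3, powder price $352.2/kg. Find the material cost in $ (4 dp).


V = 79.3 * 75.3 * 21.7 = 129576.993 mm^3 = 129.576993 cm^3
Mass = 129.576993 * 4.03 / 1000 = 0.52219528 kg
Cost = 0.52219528 * 352.2 = 183.9172 $


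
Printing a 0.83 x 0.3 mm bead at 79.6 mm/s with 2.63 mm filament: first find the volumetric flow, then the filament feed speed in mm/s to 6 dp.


Q = 0.83 * 0.3 * 79.6 = 19.8204 mm^3/s
A_fil = pi*(2.63/2)^2 = 5.43252056 mm^2
v_feed = 19.8204 / 5.43252056 = 3.648472 mm/s


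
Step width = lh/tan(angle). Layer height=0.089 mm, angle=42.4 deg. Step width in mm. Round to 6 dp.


step = 0.089 / tan(42.4) = 0.097467 mm


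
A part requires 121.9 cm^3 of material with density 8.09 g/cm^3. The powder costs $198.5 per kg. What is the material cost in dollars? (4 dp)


Mass = 121.9*8.09/1000 = 0.986171 kg
Cost = 0.986171 * 198.5 = 195.7549 $


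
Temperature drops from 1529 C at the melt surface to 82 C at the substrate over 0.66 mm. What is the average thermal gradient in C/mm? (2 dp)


G = (1529-82)/0.66 = 2192.42 C/mm


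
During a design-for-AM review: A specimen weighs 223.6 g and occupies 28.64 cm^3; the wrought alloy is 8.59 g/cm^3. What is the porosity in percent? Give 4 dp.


rho_part = 223.6 / 28.64 = 7.80726257 g/cm^3
Porosity = (1 - 7.80726257/8.59)*100 = 9.1122 %


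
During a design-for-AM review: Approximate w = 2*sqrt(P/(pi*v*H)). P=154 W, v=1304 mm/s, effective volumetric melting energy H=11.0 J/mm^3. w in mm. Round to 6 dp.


w = 2*sqrt(154/(pi*1304*11.0)) = 0.116918 mm


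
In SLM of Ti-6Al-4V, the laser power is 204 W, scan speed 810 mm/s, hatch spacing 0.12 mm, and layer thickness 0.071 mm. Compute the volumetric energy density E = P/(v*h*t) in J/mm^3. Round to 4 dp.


E = 204 / (810*0.12*0.071) = 29.5601 J/mm^3


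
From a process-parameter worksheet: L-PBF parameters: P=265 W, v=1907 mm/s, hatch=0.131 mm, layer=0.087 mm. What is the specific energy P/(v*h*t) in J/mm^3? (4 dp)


Build rate = 1907 * 0.131 * 0.087 = 21.734079 mm^3/s
SE = 265 / 21.734079 = 12.1928 J/mm^3


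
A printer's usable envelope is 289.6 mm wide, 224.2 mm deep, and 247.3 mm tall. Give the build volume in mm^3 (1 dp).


V = 289.6 * 224.2 * 247.3 = 16056773.5 mm^3


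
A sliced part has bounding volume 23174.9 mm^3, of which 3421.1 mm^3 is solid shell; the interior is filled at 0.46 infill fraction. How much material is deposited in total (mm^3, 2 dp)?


V_infill = (23174.9 - 3421.1) * 0.46 = 9086.75
V_total = 3421.1 + 9086.75 = 12507.85 mm^3


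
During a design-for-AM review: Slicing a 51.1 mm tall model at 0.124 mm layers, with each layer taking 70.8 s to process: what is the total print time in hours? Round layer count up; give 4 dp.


Layers = ceil(51.1/0.124) = 413
t = 413 * 70.8 / 3600 = 8.1223 hrs


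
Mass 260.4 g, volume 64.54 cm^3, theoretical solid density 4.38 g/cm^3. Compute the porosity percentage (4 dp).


rho_part = 260.4 / 64.54 = 4.03470716 g/cm^3
Porosity = (1 - 4.03470716/4.38)*100 = 7.8834 %


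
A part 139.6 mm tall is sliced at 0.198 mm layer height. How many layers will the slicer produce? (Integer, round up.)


Layers = ceil(139.6/0.198) = 706


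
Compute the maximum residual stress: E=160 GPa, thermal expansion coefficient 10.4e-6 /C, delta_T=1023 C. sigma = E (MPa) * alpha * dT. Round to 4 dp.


sigma = 160*1000 * 10.4e-6 * 1023 = 1702.272 MPa


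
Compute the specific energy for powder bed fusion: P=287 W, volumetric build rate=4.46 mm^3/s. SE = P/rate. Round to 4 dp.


SE = 287 / 4.46 = 64.3498 J/mm^3


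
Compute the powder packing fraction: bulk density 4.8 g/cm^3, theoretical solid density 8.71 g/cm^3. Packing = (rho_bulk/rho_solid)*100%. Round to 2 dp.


Packing = (4.8/8.71)*100 = 55.11 %


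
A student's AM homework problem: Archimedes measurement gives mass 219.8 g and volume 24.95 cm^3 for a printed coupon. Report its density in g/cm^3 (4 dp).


rho = 219.8 / 24.95 = 8.8096 g/cm^3


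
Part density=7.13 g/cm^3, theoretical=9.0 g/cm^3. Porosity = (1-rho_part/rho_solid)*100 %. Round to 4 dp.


Porosity = (1-7.13/9.0)*100 = 20.7778 %


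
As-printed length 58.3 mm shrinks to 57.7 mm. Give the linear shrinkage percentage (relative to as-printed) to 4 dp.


Shrinkage = ((58.3-57.7)/58.3)*100 = 1.0292 %


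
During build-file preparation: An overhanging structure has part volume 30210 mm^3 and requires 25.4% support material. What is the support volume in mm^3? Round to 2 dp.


V_support = 30210 * 0.254 = 7673.34 mm^3


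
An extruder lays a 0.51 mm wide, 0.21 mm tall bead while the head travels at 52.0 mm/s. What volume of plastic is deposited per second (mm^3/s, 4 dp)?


Rate = 0.51 * 0.21 * 52.0 = 5.5692 mm^3/s


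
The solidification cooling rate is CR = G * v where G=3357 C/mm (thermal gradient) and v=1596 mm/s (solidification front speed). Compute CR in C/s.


CR = 3357 * 1596 = 5357772 C/s


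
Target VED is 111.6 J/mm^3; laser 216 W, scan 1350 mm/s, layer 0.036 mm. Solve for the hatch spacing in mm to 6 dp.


h = 216 / (111.6*1350*0.036) = 0.039825 mm


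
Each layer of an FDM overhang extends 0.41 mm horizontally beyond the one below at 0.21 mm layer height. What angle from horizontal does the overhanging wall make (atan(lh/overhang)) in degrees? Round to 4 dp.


angle = atan(0.21/0.41) = 27.1213 degrees


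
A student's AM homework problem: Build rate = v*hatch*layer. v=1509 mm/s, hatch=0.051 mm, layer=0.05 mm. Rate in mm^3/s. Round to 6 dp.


Rate = 1509 * 0.051 * 0.05 = 3.84795 mm^3/s


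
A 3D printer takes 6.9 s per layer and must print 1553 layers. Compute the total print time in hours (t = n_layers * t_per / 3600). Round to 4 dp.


t = 1553 * 6.9 / 3600 = 2.9766 hrs


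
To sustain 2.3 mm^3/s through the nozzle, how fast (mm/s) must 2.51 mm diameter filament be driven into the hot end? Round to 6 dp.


A = pi*(2.51/2)^2 = 4.948087
v = 2.3 / 4.948087 = 0.464826 mm/s


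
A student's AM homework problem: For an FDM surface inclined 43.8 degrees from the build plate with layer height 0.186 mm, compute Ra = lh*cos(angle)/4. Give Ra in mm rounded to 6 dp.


Ra = 0.186 * cos(43.8) / 4 = 0.033562 mm


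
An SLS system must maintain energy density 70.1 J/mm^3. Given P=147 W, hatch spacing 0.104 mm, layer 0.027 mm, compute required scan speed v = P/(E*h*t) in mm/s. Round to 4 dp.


v = 147 / (70.1*0.104*0.027) = 746.7964 mm/s


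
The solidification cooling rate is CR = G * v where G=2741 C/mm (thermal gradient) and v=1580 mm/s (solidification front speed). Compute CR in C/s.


CR = 2741 * 1580 = 4330780 C/s


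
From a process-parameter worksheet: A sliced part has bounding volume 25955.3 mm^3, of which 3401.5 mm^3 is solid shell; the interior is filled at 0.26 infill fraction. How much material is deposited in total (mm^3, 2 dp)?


V_infill = (25955.3 - 3401.5) * 0.26 = 5863.99
V_total = 3401.5 + 5863.99 = 9265.49 mm^3


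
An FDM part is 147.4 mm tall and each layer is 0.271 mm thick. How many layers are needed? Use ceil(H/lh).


Layers = ceil(147.4/0.271) = 544


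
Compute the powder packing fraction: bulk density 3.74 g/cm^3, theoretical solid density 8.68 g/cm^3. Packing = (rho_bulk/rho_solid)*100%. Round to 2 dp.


Packing = (3.74/8.68)*100 = 43.09 %


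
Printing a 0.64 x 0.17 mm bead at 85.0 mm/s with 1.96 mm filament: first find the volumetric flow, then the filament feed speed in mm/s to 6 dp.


Q = 0.64 * 0.17 * 85.0 = 9.248 mm^3/s
A_fil = pi*(1.96/2)^2 = 3.01718558 mm^2
v_feed = 9.248 / 3.01718558 = 3.065108 mm/s


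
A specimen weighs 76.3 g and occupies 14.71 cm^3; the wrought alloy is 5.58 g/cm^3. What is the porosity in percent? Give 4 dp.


rho_part = 76.3 / 14.71 = 5.18694765 g/cm^3
Porosity = (1 - 5.18694765/5.58)*100 = 7.0439 %


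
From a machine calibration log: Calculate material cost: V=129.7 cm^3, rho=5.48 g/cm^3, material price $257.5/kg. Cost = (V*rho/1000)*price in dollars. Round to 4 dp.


Mass = 129.7*5.48/1000 = 0.710756 kg
Cost = 0.710756 * 257.5 = 183.0197 $


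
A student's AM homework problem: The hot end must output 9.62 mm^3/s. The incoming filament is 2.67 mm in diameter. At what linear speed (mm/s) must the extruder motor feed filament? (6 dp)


A = pi*(2.67/2)^2 = 5.599025
v = 9.62 / 5.599025 = 1.718156 mm/s


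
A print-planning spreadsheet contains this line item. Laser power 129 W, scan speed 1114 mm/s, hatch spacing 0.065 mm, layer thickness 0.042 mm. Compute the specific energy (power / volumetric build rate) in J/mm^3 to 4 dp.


Build rate = 1114 * 0.065 * 0.042 = 3.04122 mm^3/s
SE = 129 / 3.04122 = 42.4172 J/mm^3


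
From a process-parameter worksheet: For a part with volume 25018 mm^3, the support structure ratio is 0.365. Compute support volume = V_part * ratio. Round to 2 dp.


V_support = 25018 * 0.365 = 9131.57 mm^3


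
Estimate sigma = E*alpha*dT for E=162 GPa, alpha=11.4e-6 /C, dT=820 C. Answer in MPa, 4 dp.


sigma = 162*1000 * 11.4e-6 * 820 = 1514.376 MPa


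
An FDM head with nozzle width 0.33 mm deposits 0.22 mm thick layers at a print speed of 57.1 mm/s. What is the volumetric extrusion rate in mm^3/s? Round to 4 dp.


Rate = 0.33 * 0.22 * 57.1 = 4.1455 mm^3/s


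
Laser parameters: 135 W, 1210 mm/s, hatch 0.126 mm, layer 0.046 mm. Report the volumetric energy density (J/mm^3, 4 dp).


E = 135 / (1210*0.126*0.046) = 19.2495 J/mm^3


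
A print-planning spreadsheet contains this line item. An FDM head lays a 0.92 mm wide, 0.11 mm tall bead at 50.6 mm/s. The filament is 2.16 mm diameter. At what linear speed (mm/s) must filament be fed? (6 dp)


Q = 0.92 * 0.11 * 50.6 = 5.12072 mm^3/s
A_fil = pi*(2.16/2)^2 = 3.66435367 mm^2
v_feed = 5.12072 / 3.66435367 = 1.397442 mm/s


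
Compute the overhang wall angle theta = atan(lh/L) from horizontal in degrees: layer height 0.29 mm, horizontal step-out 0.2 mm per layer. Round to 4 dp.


angle = atan(0.29/0.2) = 55.4077 degrees


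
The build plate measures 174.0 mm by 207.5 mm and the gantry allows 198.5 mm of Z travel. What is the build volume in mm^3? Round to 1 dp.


V = 174.0 * 207.5 * 198.5 = 7166842.5 mm^3


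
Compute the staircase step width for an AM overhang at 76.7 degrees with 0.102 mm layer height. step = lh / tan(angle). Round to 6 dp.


step = 0.102 / tan(76.7) = 0.024112 mm


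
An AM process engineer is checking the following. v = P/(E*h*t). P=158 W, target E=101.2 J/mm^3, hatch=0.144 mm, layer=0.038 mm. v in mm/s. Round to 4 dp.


v = 158 / (101.2*0.144*0.038) = 285.3189 mm/s


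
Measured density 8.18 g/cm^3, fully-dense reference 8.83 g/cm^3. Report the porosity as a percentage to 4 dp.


Porosity = (1-8.18/8.83)*100 = 7.3613 %


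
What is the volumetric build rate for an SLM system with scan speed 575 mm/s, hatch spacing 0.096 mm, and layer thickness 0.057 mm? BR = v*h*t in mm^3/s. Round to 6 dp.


Rate = 575 * 0.096 * 0.057 = 3.1464 mm^3/s


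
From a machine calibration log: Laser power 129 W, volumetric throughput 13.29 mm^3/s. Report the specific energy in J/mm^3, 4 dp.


SE = 129 / 13.29 = 9.7065 J/mm^3


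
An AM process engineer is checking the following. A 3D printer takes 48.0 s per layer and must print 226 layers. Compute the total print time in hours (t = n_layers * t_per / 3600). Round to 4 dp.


t = 226 * 48.0 / 3600 = 3.0133 hrs


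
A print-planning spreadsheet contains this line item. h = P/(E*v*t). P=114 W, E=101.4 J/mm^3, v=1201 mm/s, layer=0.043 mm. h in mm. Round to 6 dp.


h = 114 / (101.4*1201*0.043) = 0.02177 mm


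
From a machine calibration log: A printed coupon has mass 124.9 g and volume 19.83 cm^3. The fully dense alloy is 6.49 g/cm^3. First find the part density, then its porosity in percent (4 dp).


rho_part = 124.9 / 19.83 = 6.29853757 g/cm^3
Porosity = (1 - 6.29853757/6.49)*100 = 2.9501 %


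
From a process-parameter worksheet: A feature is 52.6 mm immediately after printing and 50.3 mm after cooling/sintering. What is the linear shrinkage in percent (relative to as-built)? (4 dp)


Shrinkage = ((52.6-50.3)/52.6)*100 = 4.3726 %


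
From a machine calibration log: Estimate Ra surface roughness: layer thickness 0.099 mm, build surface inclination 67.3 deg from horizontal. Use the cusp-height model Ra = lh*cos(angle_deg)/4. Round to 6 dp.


Ra = 0.099 * cos(67.3) / 4 = 0.009551 mm


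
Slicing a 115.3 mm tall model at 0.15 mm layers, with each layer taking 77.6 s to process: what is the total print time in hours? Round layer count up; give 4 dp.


Layers = ceil(115.3/0.15) = 769
t = 769 * 77.6 / 3600 = 16.5762 hrs


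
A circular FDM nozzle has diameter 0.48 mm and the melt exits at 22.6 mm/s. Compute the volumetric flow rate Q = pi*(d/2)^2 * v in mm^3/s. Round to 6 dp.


A = pi*(0.48/2)^2 = 0.18095574 mm^2
Q = 0.18095574 * 22.6 = 4.0896 mm^3/s


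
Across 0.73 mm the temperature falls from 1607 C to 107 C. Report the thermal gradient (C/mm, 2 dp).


G = (1607-107)/0.73 = 2054.79 C/mm


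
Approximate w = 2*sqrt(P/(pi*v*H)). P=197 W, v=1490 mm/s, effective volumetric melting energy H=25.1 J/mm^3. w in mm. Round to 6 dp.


w = 2*sqrt(197/(pi*1490*25.1)) = 0.081895 mm


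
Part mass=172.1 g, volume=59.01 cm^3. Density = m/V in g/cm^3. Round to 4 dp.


rho = 172.1 / 59.01 = 2.9165 g/cm^3


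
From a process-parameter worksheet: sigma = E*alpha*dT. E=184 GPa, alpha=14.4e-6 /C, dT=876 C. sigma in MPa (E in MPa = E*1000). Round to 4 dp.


sigma = 184*1000 * 14.4e-6 * 876 = 2321.0496 MPa


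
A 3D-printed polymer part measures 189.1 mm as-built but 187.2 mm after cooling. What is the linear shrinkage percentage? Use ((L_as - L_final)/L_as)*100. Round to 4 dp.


Shrinkage = ((189.1-187.2)/189.1)*100 = 1.0048 %


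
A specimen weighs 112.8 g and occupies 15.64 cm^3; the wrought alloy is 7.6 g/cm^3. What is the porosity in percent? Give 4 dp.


rho_part = 112.8 / 15.64 = 7.21227621 g/cm^3
Porosity = (1 - 7.21227621/7.6)*100 = 5.1016 %


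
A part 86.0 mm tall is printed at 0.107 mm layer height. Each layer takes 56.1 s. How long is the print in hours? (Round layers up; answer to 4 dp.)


Layers = ceil(86.0/0.107) = 804
t = 804 * 56.1 / 3600 = 12.529 hrs


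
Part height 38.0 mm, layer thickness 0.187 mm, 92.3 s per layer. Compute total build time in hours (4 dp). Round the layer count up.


Layers = ceil(38.0/0.187) = 204
t = 204 * 92.3 / 3600 = 5.2303 hrs
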